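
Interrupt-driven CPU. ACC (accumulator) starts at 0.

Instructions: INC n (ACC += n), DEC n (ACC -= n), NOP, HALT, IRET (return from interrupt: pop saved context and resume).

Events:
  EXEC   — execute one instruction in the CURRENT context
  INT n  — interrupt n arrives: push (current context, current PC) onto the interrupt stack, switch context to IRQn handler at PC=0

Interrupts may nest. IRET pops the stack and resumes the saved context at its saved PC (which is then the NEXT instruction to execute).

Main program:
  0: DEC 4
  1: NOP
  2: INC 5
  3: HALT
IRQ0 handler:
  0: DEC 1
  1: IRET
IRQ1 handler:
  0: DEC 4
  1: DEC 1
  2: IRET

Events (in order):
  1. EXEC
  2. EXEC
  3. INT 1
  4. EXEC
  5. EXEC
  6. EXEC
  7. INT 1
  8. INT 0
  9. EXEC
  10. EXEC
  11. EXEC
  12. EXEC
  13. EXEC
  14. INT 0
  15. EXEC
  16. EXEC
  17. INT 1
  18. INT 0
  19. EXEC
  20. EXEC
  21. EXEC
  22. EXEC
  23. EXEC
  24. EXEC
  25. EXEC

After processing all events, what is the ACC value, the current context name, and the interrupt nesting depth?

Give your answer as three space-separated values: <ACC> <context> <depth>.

Event 1 (EXEC): [MAIN] PC=0: DEC 4 -> ACC=-4
Event 2 (EXEC): [MAIN] PC=1: NOP
Event 3 (INT 1): INT 1 arrives: push (MAIN, PC=2), enter IRQ1 at PC=0 (depth now 1)
Event 4 (EXEC): [IRQ1] PC=0: DEC 4 -> ACC=-8
Event 5 (EXEC): [IRQ1] PC=1: DEC 1 -> ACC=-9
Event 6 (EXEC): [IRQ1] PC=2: IRET -> resume MAIN at PC=2 (depth now 0)
Event 7 (INT 1): INT 1 arrives: push (MAIN, PC=2), enter IRQ1 at PC=0 (depth now 1)
Event 8 (INT 0): INT 0 arrives: push (IRQ1, PC=0), enter IRQ0 at PC=0 (depth now 2)
Event 9 (EXEC): [IRQ0] PC=0: DEC 1 -> ACC=-10
Event 10 (EXEC): [IRQ0] PC=1: IRET -> resume IRQ1 at PC=0 (depth now 1)
Event 11 (EXEC): [IRQ1] PC=0: DEC 4 -> ACC=-14
Event 12 (EXEC): [IRQ1] PC=1: DEC 1 -> ACC=-15
Event 13 (EXEC): [IRQ1] PC=2: IRET -> resume MAIN at PC=2 (depth now 0)
Event 14 (INT 0): INT 0 arrives: push (MAIN, PC=2), enter IRQ0 at PC=0 (depth now 1)
Event 15 (EXEC): [IRQ0] PC=0: DEC 1 -> ACC=-16
Event 16 (EXEC): [IRQ0] PC=1: IRET -> resume MAIN at PC=2 (depth now 0)
Event 17 (INT 1): INT 1 arrives: push (MAIN, PC=2), enter IRQ1 at PC=0 (depth now 1)
Event 18 (INT 0): INT 0 arrives: push (IRQ1, PC=0), enter IRQ0 at PC=0 (depth now 2)
Event 19 (EXEC): [IRQ0] PC=0: DEC 1 -> ACC=-17
Event 20 (EXEC): [IRQ0] PC=1: IRET -> resume IRQ1 at PC=0 (depth now 1)
Event 21 (EXEC): [IRQ1] PC=0: DEC 4 -> ACC=-21
Event 22 (EXEC): [IRQ1] PC=1: DEC 1 -> ACC=-22
Event 23 (EXEC): [IRQ1] PC=2: IRET -> resume MAIN at PC=2 (depth now 0)
Event 24 (EXEC): [MAIN] PC=2: INC 5 -> ACC=-17
Event 25 (EXEC): [MAIN] PC=3: HALT

Answer: -17 MAIN 0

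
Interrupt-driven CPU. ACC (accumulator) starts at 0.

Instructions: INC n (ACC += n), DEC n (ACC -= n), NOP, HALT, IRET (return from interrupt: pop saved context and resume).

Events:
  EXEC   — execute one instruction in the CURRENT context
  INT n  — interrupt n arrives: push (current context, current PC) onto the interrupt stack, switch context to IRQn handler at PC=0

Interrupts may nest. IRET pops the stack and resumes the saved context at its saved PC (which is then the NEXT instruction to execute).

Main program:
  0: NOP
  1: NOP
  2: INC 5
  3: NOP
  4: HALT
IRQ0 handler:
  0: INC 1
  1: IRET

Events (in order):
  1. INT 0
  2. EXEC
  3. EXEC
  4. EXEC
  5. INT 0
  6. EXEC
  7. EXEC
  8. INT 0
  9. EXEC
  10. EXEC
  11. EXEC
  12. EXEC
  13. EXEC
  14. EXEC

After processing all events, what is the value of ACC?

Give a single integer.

Event 1 (INT 0): INT 0 arrives: push (MAIN, PC=0), enter IRQ0 at PC=0 (depth now 1)
Event 2 (EXEC): [IRQ0] PC=0: INC 1 -> ACC=1
Event 3 (EXEC): [IRQ0] PC=1: IRET -> resume MAIN at PC=0 (depth now 0)
Event 4 (EXEC): [MAIN] PC=0: NOP
Event 5 (INT 0): INT 0 arrives: push (MAIN, PC=1), enter IRQ0 at PC=0 (depth now 1)
Event 6 (EXEC): [IRQ0] PC=0: INC 1 -> ACC=2
Event 7 (EXEC): [IRQ0] PC=1: IRET -> resume MAIN at PC=1 (depth now 0)
Event 8 (INT 0): INT 0 arrives: push (MAIN, PC=1), enter IRQ0 at PC=0 (depth now 1)
Event 9 (EXEC): [IRQ0] PC=0: INC 1 -> ACC=3
Event 10 (EXEC): [IRQ0] PC=1: IRET -> resume MAIN at PC=1 (depth now 0)
Event 11 (EXEC): [MAIN] PC=1: NOP
Event 12 (EXEC): [MAIN] PC=2: INC 5 -> ACC=8
Event 13 (EXEC): [MAIN] PC=3: NOP
Event 14 (EXEC): [MAIN] PC=4: HALT

Answer: 8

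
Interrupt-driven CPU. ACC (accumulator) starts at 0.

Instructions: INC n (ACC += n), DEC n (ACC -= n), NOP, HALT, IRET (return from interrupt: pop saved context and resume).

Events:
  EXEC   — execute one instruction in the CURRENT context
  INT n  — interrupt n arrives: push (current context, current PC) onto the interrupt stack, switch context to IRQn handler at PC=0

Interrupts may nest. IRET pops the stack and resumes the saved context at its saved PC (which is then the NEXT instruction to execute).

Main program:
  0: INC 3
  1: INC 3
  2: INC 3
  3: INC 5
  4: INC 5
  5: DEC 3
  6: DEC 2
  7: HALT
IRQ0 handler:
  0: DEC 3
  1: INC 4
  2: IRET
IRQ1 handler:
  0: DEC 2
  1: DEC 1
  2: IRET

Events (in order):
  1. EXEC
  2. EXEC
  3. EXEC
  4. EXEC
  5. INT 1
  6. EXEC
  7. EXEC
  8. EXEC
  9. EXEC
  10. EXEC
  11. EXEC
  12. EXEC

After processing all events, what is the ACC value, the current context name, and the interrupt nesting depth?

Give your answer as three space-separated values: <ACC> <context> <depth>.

Answer: 11 MAIN 0

Derivation:
Event 1 (EXEC): [MAIN] PC=0: INC 3 -> ACC=3
Event 2 (EXEC): [MAIN] PC=1: INC 3 -> ACC=6
Event 3 (EXEC): [MAIN] PC=2: INC 3 -> ACC=9
Event 4 (EXEC): [MAIN] PC=3: INC 5 -> ACC=14
Event 5 (INT 1): INT 1 arrives: push (MAIN, PC=4), enter IRQ1 at PC=0 (depth now 1)
Event 6 (EXEC): [IRQ1] PC=0: DEC 2 -> ACC=12
Event 7 (EXEC): [IRQ1] PC=1: DEC 1 -> ACC=11
Event 8 (EXEC): [IRQ1] PC=2: IRET -> resume MAIN at PC=4 (depth now 0)
Event 9 (EXEC): [MAIN] PC=4: INC 5 -> ACC=16
Event 10 (EXEC): [MAIN] PC=5: DEC 3 -> ACC=13
Event 11 (EXEC): [MAIN] PC=6: DEC 2 -> ACC=11
Event 12 (EXEC): [MAIN] PC=7: HALT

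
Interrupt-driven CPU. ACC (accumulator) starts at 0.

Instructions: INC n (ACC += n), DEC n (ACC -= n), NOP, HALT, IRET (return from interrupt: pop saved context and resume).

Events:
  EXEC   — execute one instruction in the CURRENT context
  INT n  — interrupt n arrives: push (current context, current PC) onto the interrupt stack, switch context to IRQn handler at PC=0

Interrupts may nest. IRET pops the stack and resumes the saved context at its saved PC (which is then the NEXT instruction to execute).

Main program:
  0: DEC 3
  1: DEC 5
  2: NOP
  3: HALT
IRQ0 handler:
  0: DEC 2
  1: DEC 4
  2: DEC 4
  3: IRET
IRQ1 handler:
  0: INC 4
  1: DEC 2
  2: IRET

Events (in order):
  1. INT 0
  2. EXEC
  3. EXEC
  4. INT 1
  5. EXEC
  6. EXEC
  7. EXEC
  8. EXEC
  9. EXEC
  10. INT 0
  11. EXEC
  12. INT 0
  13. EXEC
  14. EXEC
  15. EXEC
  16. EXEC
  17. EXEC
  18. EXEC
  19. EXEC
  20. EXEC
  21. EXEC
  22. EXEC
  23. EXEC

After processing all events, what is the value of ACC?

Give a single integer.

Answer: -36

Derivation:
Event 1 (INT 0): INT 0 arrives: push (MAIN, PC=0), enter IRQ0 at PC=0 (depth now 1)
Event 2 (EXEC): [IRQ0] PC=0: DEC 2 -> ACC=-2
Event 3 (EXEC): [IRQ0] PC=1: DEC 4 -> ACC=-6
Event 4 (INT 1): INT 1 arrives: push (IRQ0, PC=2), enter IRQ1 at PC=0 (depth now 2)
Event 5 (EXEC): [IRQ1] PC=0: INC 4 -> ACC=-2
Event 6 (EXEC): [IRQ1] PC=1: DEC 2 -> ACC=-4
Event 7 (EXEC): [IRQ1] PC=2: IRET -> resume IRQ0 at PC=2 (depth now 1)
Event 8 (EXEC): [IRQ0] PC=2: DEC 4 -> ACC=-8
Event 9 (EXEC): [IRQ0] PC=3: IRET -> resume MAIN at PC=0 (depth now 0)
Event 10 (INT 0): INT 0 arrives: push (MAIN, PC=0), enter IRQ0 at PC=0 (depth now 1)
Event 11 (EXEC): [IRQ0] PC=0: DEC 2 -> ACC=-10
Event 12 (INT 0): INT 0 arrives: push (IRQ0, PC=1), enter IRQ0 at PC=0 (depth now 2)
Event 13 (EXEC): [IRQ0] PC=0: DEC 2 -> ACC=-12
Event 14 (EXEC): [IRQ0] PC=1: DEC 4 -> ACC=-16
Event 15 (EXEC): [IRQ0] PC=2: DEC 4 -> ACC=-20
Event 16 (EXEC): [IRQ0] PC=3: IRET -> resume IRQ0 at PC=1 (depth now 1)
Event 17 (EXEC): [IRQ0] PC=1: DEC 4 -> ACC=-24
Event 18 (EXEC): [IRQ0] PC=2: DEC 4 -> ACC=-28
Event 19 (EXEC): [IRQ0] PC=3: IRET -> resume MAIN at PC=0 (depth now 0)
Event 20 (EXEC): [MAIN] PC=0: DEC 3 -> ACC=-31
Event 21 (EXEC): [MAIN] PC=1: DEC 5 -> ACC=-36
Event 22 (EXEC): [MAIN] PC=2: NOP
Event 23 (EXEC): [MAIN] PC=3: HALT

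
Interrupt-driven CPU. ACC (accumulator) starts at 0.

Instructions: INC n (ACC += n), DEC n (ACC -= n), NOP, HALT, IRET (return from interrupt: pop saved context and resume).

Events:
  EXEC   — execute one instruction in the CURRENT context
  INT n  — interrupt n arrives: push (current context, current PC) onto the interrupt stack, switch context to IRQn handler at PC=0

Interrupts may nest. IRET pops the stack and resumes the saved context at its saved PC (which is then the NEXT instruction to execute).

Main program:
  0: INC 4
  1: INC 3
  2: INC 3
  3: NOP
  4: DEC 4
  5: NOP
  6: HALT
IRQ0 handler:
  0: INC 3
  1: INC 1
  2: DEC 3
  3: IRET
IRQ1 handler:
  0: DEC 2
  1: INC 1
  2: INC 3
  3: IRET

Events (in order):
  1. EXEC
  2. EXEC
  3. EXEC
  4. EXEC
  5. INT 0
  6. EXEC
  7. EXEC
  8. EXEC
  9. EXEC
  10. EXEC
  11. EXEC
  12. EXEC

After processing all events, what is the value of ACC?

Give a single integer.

Event 1 (EXEC): [MAIN] PC=0: INC 4 -> ACC=4
Event 2 (EXEC): [MAIN] PC=1: INC 3 -> ACC=7
Event 3 (EXEC): [MAIN] PC=2: INC 3 -> ACC=10
Event 4 (EXEC): [MAIN] PC=3: NOP
Event 5 (INT 0): INT 0 arrives: push (MAIN, PC=4), enter IRQ0 at PC=0 (depth now 1)
Event 6 (EXEC): [IRQ0] PC=0: INC 3 -> ACC=13
Event 7 (EXEC): [IRQ0] PC=1: INC 1 -> ACC=14
Event 8 (EXEC): [IRQ0] PC=2: DEC 3 -> ACC=11
Event 9 (EXEC): [IRQ0] PC=3: IRET -> resume MAIN at PC=4 (depth now 0)
Event 10 (EXEC): [MAIN] PC=4: DEC 4 -> ACC=7
Event 11 (EXEC): [MAIN] PC=5: NOP
Event 12 (EXEC): [MAIN] PC=6: HALT

Answer: 7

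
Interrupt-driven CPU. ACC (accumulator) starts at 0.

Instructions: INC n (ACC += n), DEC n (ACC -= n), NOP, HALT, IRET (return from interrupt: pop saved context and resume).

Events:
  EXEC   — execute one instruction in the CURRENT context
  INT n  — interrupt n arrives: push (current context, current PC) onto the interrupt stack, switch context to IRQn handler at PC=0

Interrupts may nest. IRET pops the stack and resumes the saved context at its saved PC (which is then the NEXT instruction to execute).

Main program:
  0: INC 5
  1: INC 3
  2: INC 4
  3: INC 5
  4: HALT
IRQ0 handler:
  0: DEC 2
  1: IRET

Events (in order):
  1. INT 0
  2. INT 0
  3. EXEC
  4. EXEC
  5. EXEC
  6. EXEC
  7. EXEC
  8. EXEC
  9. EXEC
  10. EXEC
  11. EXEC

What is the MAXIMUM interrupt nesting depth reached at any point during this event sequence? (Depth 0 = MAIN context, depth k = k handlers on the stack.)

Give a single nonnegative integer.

Answer: 2

Derivation:
Event 1 (INT 0): INT 0 arrives: push (MAIN, PC=0), enter IRQ0 at PC=0 (depth now 1) [depth=1]
Event 2 (INT 0): INT 0 arrives: push (IRQ0, PC=0), enter IRQ0 at PC=0 (depth now 2) [depth=2]
Event 3 (EXEC): [IRQ0] PC=0: DEC 2 -> ACC=-2 [depth=2]
Event 4 (EXEC): [IRQ0] PC=1: IRET -> resume IRQ0 at PC=0 (depth now 1) [depth=1]
Event 5 (EXEC): [IRQ0] PC=0: DEC 2 -> ACC=-4 [depth=1]
Event 6 (EXEC): [IRQ0] PC=1: IRET -> resume MAIN at PC=0 (depth now 0) [depth=0]
Event 7 (EXEC): [MAIN] PC=0: INC 5 -> ACC=1 [depth=0]
Event 8 (EXEC): [MAIN] PC=1: INC 3 -> ACC=4 [depth=0]
Event 9 (EXEC): [MAIN] PC=2: INC 4 -> ACC=8 [depth=0]
Event 10 (EXEC): [MAIN] PC=3: INC 5 -> ACC=13 [depth=0]
Event 11 (EXEC): [MAIN] PC=4: HALT [depth=0]
Max depth observed: 2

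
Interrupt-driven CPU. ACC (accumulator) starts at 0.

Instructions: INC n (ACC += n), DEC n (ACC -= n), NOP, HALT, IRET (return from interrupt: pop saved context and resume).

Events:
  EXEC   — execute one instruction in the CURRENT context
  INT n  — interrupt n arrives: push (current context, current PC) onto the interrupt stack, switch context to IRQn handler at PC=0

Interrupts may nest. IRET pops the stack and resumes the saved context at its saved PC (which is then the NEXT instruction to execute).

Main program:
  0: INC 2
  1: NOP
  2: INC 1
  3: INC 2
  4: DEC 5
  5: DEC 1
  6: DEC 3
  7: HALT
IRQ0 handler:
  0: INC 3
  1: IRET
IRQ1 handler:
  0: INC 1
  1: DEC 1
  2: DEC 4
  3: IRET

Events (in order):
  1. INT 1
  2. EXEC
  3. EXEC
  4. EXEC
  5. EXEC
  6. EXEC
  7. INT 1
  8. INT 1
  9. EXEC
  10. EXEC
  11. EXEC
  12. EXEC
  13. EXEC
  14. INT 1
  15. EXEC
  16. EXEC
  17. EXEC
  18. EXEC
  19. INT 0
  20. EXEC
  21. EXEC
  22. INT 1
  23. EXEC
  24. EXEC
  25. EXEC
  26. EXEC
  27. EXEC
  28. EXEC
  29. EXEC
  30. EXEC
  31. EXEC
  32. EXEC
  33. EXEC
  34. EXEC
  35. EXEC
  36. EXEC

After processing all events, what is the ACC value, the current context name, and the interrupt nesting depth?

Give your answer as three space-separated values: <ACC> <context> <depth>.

Event 1 (INT 1): INT 1 arrives: push (MAIN, PC=0), enter IRQ1 at PC=0 (depth now 1)
Event 2 (EXEC): [IRQ1] PC=0: INC 1 -> ACC=1
Event 3 (EXEC): [IRQ1] PC=1: DEC 1 -> ACC=0
Event 4 (EXEC): [IRQ1] PC=2: DEC 4 -> ACC=-4
Event 5 (EXEC): [IRQ1] PC=3: IRET -> resume MAIN at PC=0 (depth now 0)
Event 6 (EXEC): [MAIN] PC=0: INC 2 -> ACC=-2
Event 7 (INT 1): INT 1 arrives: push (MAIN, PC=1), enter IRQ1 at PC=0 (depth now 1)
Event 8 (INT 1): INT 1 arrives: push (IRQ1, PC=0), enter IRQ1 at PC=0 (depth now 2)
Event 9 (EXEC): [IRQ1] PC=0: INC 1 -> ACC=-1
Event 10 (EXEC): [IRQ1] PC=1: DEC 1 -> ACC=-2
Event 11 (EXEC): [IRQ1] PC=2: DEC 4 -> ACC=-6
Event 12 (EXEC): [IRQ1] PC=3: IRET -> resume IRQ1 at PC=0 (depth now 1)
Event 13 (EXEC): [IRQ1] PC=0: INC 1 -> ACC=-5
Event 14 (INT 1): INT 1 arrives: push (IRQ1, PC=1), enter IRQ1 at PC=0 (depth now 2)
Event 15 (EXEC): [IRQ1] PC=0: INC 1 -> ACC=-4
Event 16 (EXEC): [IRQ1] PC=1: DEC 1 -> ACC=-5
Event 17 (EXEC): [IRQ1] PC=2: DEC 4 -> ACC=-9
Event 18 (EXEC): [IRQ1] PC=3: IRET -> resume IRQ1 at PC=1 (depth now 1)
Event 19 (INT 0): INT 0 arrives: push (IRQ1, PC=1), enter IRQ0 at PC=0 (depth now 2)
Event 20 (EXEC): [IRQ0] PC=0: INC 3 -> ACC=-6
Event 21 (EXEC): [IRQ0] PC=1: IRET -> resume IRQ1 at PC=1 (depth now 1)
Event 22 (INT 1): INT 1 arrives: push (IRQ1, PC=1), enter IRQ1 at PC=0 (depth now 2)
Event 23 (EXEC): [IRQ1] PC=0: INC 1 -> ACC=-5
Event 24 (EXEC): [IRQ1] PC=1: DEC 1 -> ACC=-6
Event 25 (EXEC): [IRQ1] PC=2: DEC 4 -> ACC=-10
Event 26 (EXEC): [IRQ1] PC=3: IRET -> resume IRQ1 at PC=1 (depth now 1)
Event 27 (EXEC): [IRQ1] PC=1: DEC 1 -> ACC=-11
Event 28 (EXEC): [IRQ1] PC=2: DEC 4 -> ACC=-15
Event 29 (EXEC): [IRQ1] PC=3: IRET -> resume MAIN at PC=1 (depth now 0)
Event 30 (EXEC): [MAIN] PC=1: NOP
Event 31 (EXEC): [MAIN] PC=2: INC 1 -> ACC=-14
Event 32 (EXEC): [MAIN] PC=3: INC 2 -> ACC=-12
Event 33 (EXEC): [MAIN] PC=4: DEC 5 -> ACC=-17
Event 34 (EXEC): [MAIN] PC=5: DEC 1 -> ACC=-18
Event 35 (EXEC): [MAIN] PC=6: DEC 3 -> ACC=-21
Event 36 (EXEC): [MAIN] PC=7: HALT

Answer: -21 MAIN 0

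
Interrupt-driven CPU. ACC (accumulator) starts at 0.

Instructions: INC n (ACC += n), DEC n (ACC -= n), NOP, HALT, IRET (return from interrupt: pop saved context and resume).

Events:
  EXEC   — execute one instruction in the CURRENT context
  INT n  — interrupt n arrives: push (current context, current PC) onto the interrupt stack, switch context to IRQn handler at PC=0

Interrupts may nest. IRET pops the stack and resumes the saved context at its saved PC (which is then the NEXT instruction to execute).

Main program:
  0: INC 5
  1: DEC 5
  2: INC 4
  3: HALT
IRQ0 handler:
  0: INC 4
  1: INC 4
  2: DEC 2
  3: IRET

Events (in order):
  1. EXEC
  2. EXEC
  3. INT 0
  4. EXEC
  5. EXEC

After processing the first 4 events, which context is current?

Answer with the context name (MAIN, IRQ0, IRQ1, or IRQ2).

Answer: IRQ0

Derivation:
Event 1 (EXEC): [MAIN] PC=0: INC 5 -> ACC=5
Event 2 (EXEC): [MAIN] PC=1: DEC 5 -> ACC=0
Event 3 (INT 0): INT 0 arrives: push (MAIN, PC=2), enter IRQ0 at PC=0 (depth now 1)
Event 4 (EXEC): [IRQ0] PC=0: INC 4 -> ACC=4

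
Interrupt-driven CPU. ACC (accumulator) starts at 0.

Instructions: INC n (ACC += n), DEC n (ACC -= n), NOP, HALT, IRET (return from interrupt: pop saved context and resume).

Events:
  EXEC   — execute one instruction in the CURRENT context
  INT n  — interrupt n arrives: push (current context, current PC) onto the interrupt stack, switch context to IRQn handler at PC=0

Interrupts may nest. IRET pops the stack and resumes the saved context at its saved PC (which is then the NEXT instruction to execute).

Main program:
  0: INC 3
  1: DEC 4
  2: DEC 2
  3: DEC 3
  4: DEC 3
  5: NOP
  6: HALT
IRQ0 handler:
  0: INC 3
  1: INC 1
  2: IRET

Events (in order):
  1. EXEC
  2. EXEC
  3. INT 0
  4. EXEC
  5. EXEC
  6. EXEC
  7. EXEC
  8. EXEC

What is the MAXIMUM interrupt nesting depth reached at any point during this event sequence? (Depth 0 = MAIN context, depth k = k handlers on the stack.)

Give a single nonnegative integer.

Answer: 1

Derivation:
Event 1 (EXEC): [MAIN] PC=0: INC 3 -> ACC=3 [depth=0]
Event 2 (EXEC): [MAIN] PC=1: DEC 4 -> ACC=-1 [depth=0]
Event 3 (INT 0): INT 0 arrives: push (MAIN, PC=2), enter IRQ0 at PC=0 (depth now 1) [depth=1]
Event 4 (EXEC): [IRQ0] PC=0: INC 3 -> ACC=2 [depth=1]
Event 5 (EXEC): [IRQ0] PC=1: INC 1 -> ACC=3 [depth=1]
Event 6 (EXEC): [IRQ0] PC=2: IRET -> resume MAIN at PC=2 (depth now 0) [depth=0]
Event 7 (EXEC): [MAIN] PC=2: DEC 2 -> ACC=1 [depth=0]
Event 8 (EXEC): [MAIN] PC=3: DEC 3 -> ACC=-2 [depth=0]
Max depth observed: 1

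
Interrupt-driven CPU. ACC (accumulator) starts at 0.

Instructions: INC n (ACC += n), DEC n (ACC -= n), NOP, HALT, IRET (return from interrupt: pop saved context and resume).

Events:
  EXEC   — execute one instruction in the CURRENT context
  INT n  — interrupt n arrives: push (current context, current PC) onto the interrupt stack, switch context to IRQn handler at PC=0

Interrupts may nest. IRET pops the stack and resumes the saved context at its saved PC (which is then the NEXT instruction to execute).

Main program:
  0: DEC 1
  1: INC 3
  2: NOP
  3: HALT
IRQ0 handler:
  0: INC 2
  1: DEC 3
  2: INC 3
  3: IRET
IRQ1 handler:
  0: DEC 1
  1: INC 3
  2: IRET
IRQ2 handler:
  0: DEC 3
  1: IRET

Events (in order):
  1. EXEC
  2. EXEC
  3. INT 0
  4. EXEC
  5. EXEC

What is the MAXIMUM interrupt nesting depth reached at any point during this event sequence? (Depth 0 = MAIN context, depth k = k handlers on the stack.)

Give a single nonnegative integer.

Answer: 1

Derivation:
Event 1 (EXEC): [MAIN] PC=0: DEC 1 -> ACC=-1 [depth=0]
Event 2 (EXEC): [MAIN] PC=1: INC 3 -> ACC=2 [depth=0]
Event 3 (INT 0): INT 0 arrives: push (MAIN, PC=2), enter IRQ0 at PC=0 (depth now 1) [depth=1]
Event 4 (EXEC): [IRQ0] PC=0: INC 2 -> ACC=4 [depth=1]
Event 5 (EXEC): [IRQ0] PC=1: DEC 3 -> ACC=1 [depth=1]
Max depth observed: 1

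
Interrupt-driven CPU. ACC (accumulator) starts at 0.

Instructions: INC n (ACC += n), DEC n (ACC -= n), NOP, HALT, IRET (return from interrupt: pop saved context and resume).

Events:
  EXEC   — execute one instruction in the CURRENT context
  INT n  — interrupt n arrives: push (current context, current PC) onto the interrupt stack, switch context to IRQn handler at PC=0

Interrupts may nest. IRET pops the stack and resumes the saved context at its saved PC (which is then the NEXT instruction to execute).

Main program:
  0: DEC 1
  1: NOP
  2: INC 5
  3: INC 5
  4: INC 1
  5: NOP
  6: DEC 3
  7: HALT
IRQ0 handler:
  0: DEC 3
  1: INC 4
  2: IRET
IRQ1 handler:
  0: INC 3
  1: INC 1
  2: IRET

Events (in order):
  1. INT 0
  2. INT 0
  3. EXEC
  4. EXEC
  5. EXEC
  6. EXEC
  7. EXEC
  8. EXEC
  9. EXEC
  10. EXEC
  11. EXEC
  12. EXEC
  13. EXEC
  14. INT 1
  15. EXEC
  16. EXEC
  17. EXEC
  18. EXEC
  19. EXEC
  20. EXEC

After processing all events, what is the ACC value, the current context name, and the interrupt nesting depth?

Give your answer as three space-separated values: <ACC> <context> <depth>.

Answer: 13 MAIN 0

Derivation:
Event 1 (INT 0): INT 0 arrives: push (MAIN, PC=0), enter IRQ0 at PC=0 (depth now 1)
Event 2 (INT 0): INT 0 arrives: push (IRQ0, PC=0), enter IRQ0 at PC=0 (depth now 2)
Event 3 (EXEC): [IRQ0] PC=0: DEC 3 -> ACC=-3
Event 4 (EXEC): [IRQ0] PC=1: INC 4 -> ACC=1
Event 5 (EXEC): [IRQ0] PC=2: IRET -> resume IRQ0 at PC=0 (depth now 1)
Event 6 (EXEC): [IRQ0] PC=0: DEC 3 -> ACC=-2
Event 7 (EXEC): [IRQ0] PC=1: INC 4 -> ACC=2
Event 8 (EXEC): [IRQ0] PC=2: IRET -> resume MAIN at PC=0 (depth now 0)
Event 9 (EXEC): [MAIN] PC=0: DEC 1 -> ACC=1
Event 10 (EXEC): [MAIN] PC=1: NOP
Event 11 (EXEC): [MAIN] PC=2: INC 5 -> ACC=6
Event 12 (EXEC): [MAIN] PC=3: INC 5 -> ACC=11
Event 13 (EXEC): [MAIN] PC=4: INC 1 -> ACC=12
Event 14 (INT 1): INT 1 arrives: push (MAIN, PC=5), enter IRQ1 at PC=0 (depth now 1)
Event 15 (EXEC): [IRQ1] PC=0: INC 3 -> ACC=15
Event 16 (EXEC): [IRQ1] PC=1: INC 1 -> ACC=16
Event 17 (EXEC): [IRQ1] PC=2: IRET -> resume MAIN at PC=5 (depth now 0)
Event 18 (EXEC): [MAIN] PC=5: NOP
Event 19 (EXEC): [MAIN] PC=6: DEC 3 -> ACC=13
Event 20 (EXEC): [MAIN] PC=7: HALT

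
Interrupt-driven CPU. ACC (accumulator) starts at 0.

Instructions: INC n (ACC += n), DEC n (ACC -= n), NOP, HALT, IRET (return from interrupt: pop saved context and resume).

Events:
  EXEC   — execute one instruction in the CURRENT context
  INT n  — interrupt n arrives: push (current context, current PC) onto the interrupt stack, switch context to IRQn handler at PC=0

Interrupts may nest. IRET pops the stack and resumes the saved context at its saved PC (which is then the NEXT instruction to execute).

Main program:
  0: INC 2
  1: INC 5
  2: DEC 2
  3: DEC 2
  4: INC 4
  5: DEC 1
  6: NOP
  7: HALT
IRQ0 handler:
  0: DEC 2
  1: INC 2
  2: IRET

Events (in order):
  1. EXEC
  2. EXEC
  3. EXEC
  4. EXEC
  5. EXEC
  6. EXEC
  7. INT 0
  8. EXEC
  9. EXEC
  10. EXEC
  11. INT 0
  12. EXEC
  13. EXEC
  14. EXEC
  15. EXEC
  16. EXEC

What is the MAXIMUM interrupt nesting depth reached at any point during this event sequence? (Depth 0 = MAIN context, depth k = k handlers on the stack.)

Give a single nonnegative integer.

Event 1 (EXEC): [MAIN] PC=0: INC 2 -> ACC=2 [depth=0]
Event 2 (EXEC): [MAIN] PC=1: INC 5 -> ACC=7 [depth=0]
Event 3 (EXEC): [MAIN] PC=2: DEC 2 -> ACC=5 [depth=0]
Event 4 (EXEC): [MAIN] PC=3: DEC 2 -> ACC=3 [depth=0]
Event 5 (EXEC): [MAIN] PC=4: INC 4 -> ACC=7 [depth=0]
Event 6 (EXEC): [MAIN] PC=5: DEC 1 -> ACC=6 [depth=0]
Event 7 (INT 0): INT 0 arrives: push (MAIN, PC=6), enter IRQ0 at PC=0 (depth now 1) [depth=1]
Event 8 (EXEC): [IRQ0] PC=0: DEC 2 -> ACC=4 [depth=1]
Event 9 (EXEC): [IRQ0] PC=1: INC 2 -> ACC=6 [depth=1]
Event 10 (EXEC): [IRQ0] PC=2: IRET -> resume MAIN at PC=6 (depth now 0) [depth=0]
Event 11 (INT 0): INT 0 arrives: push (MAIN, PC=6), enter IRQ0 at PC=0 (depth now 1) [depth=1]
Event 12 (EXEC): [IRQ0] PC=0: DEC 2 -> ACC=4 [depth=1]
Event 13 (EXEC): [IRQ0] PC=1: INC 2 -> ACC=6 [depth=1]
Event 14 (EXEC): [IRQ0] PC=2: IRET -> resume MAIN at PC=6 (depth now 0) [depth=0]
Event 15 (EXEC): [MAIN] PC=6: NOP [depth=0]
Event 16 (EXEC): [MAIN] PC=7: HALT [depth=0]
Max depth observed: 1

Answer: 1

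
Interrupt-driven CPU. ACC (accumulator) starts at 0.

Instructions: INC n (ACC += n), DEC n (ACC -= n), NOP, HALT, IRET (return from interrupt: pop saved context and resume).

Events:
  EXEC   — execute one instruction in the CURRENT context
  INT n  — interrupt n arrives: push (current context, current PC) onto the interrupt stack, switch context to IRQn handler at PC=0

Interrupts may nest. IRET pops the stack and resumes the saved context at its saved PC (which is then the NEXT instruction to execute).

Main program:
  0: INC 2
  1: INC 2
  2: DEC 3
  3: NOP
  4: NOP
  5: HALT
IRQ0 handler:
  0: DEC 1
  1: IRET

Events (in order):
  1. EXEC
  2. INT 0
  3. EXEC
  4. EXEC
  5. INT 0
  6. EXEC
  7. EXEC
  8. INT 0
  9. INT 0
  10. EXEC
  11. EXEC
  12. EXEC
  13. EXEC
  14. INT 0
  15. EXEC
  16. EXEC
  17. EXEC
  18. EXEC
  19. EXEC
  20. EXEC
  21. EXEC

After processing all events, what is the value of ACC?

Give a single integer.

Answer: -4

Derivation:
Event 1 (EXEC): [MAIN] PC=0: INC 2 -> ACC=2
Event 2 (INT 0): INT 0 arrives: push (MAIN, PC=1), enter IRQ0 at PC=0 (depth now 1)
Event 3 (EXEC): [IRQ0] PC=0: DEC 1 -> ACC=1
Event 4 (EXEC): [IRQ0] PC=1: IRET -> resume MAIN at PC=1 (depth now 0)
Event 5 (INT 0): INT 0 arrives: push (MAIN, PC=1), enter IRQ0 at PC=0 (depth now 1)
Event 6 (EXEC): [IRQ0] PC=0: DEC 1 -> ACC=0
Event 7 (EXEC): [IRQ0] PC=1: IRET -> resume MAIN at PC=1 (depth now 0)
Event 8 (INT 0): INT 0 arrives: push (MAIN, PC=1), enter IRQ0 at PC=0 (depth now 1)
Event 9 (INT 0): INT 0 arrives: push (IRQ0, PC=0), enter IRQ0 at PC=0 (depth now 2)
Event 10 (EXEC): [IRQ0] PC=0: DEC 1 -> ACC=-1
Event 11 (EXEC): [IRQ0] PC=1: IRET -> resume IRQ0 at PC=0 (depth now 1)
Event 12 (EXEC): [IRQ0] PC=0: DEC 1 -> ACC=-2
Event 13 (EXEC): [IRQ0] PC=1: IRET -> resume MAIN at PC=1 (depth now 0)
Event 14 (INT 0): INT 0 arrives: push (MAIN, PC=1), enter IRQ0 at PC=0 (depth now 1)
Event 15 (EXEC): [IRQ0] PC=0: DEC 1 -> ACC=-3
Event 16 (EXEC): [IRQ0] PC=1: IRET -> resume MAIN at PC=1 (depth now 0)
Event 17 (EXEC): [MAIN] PC=1: INC 2 -> ACC=-1
Event 18 (EXEC): [MAIN] PC=2: DEC 3 -> ACC=-4
Event 19 (EXEC): [MAIN] PC=3: NOP
Event 20 (EXEC): [MAIN] PC=4: NOP
Event 21 (EXEC): [MAIN] PC=5: HALT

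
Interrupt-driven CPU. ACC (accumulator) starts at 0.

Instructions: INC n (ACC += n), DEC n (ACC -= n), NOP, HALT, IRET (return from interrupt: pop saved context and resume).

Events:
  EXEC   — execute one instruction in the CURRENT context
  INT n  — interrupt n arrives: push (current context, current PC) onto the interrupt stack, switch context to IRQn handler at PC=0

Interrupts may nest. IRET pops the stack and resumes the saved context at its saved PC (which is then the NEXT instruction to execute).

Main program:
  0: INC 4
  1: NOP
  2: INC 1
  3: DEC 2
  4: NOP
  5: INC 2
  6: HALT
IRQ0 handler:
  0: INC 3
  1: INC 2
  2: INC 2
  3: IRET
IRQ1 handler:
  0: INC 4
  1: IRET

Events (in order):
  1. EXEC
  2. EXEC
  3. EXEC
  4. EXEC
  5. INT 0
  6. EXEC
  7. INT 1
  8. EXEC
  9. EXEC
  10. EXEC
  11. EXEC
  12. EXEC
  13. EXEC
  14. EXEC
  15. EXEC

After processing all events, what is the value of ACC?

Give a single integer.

Answer: 16

Derivation:
Event 1 (EXEC): [MAIN] PC=0: INC 4 -> ACC=4
Event 2 (EXEC): [MAIN] PC=1: NOP
Event 3 (EXEC): [MAIN] PC=2: INC 1 -> ACC=5
Event 4 (EXEC): [MAIN] PC=3: DEC 2 -> ACC=3
Event 5 (INT 0): INT 0 arrives: push (MAIN, PC=4), enter IRQ0 at PC=0 (depth now 1)
Event 6 (EXEC): [IRQ0] PC=0: INC 3 -> ACC=6
Event 7 (INT 1): INT 1 arrives: push (IRQ0, PC=1), enter IRQ1 at PC=0 (depth now 2)
Event 8 (EXEC): [IRQ1] PC=0: INC 4 -> ACC=10
Event 9 (EXEC): [IRQ1] PC=1: IRET -> resume IRQ0 at PC=1 (depth now 1)
Event 10 (EXEC): [IRQ0] PC=1: INC 2 -> ACC=12
Event 11 (EXEC): [IRQ0] PC=2: INC 2 -> ACC=14
Event 12 (EXEC): [IRQ0] PC=3: IRET -> resume MAIN at PC=4 (depth now 0)
Event 13 (EXEC): [MAIN] PC=4: NOP
Event 14 (EXEC): [MAIN] PC=5: INC 2 -> ACC=16
Event 15 (EXEC): [MAIN] PC=6: HALT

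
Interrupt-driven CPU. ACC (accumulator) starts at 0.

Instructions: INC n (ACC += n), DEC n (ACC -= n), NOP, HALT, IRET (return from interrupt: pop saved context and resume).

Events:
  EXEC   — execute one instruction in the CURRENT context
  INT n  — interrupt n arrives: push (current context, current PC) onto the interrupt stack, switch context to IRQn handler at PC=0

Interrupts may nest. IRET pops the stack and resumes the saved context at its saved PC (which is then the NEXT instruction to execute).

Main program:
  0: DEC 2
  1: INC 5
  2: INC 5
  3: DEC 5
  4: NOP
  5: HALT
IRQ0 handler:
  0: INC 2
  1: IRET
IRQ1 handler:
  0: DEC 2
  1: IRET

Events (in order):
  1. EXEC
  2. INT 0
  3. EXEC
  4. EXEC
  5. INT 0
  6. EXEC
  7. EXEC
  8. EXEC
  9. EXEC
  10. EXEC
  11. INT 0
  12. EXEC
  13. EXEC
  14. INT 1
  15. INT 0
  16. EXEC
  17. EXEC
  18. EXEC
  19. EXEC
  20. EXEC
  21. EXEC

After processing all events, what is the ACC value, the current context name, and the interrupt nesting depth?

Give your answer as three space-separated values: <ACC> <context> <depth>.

Answer: 9 MAIN 0

Derivation:
Event 1 (EXEC): [MAIN] PC=0: DEC 2 -> ACC=-2
Event 2 (INT 0): INT 0 arrives: push (MAIN, PC=1), enter IRQ0 at PC=0 (depth now 1)
Event 3 (EXEC): [IRQ0] PC=0: INC 2 -> ACC=0
Event 4 (EXEC): [IRQ0] PC=1: IRET -> resume MAIN at PC=1 (depth now 0)
Event 5 (INT 0): INT 0 arrives: push (MAIN, PC=1), enter IRQ0 at PC=0 (depth now 1)
Event 6 (EXEC): [IRQ0] PC=0: INC 2 -> ACC=2
Event 7 (EXEC): [IRQ0] PC=1: IRET -> resume MAIN at PC=1 (depth now 0)
Event 8 (EXEC): [MAIN] PC=1: INC 5 -> ACC=7
Event 9 (EXEC): [MAIN] PC=2: INC 5 -> ACC=12
Event 10 (EXEC): [MAIN] PC=3: DEC 5 -> ACC=7
Event 11 (INT 0): INT 0 arrives: push (MAIN, PC=4), enter IRQ0 at PC=0 (depth now 1)
Event 12 (EXEC): [IRQ0] PC=0: INC 2 -> ACC=9
Event 13 (EXEC): [IRQ0] PC=1: IRET -> resume MAIN at PC=4 (depth now 0)
Event 14 (INT 1): INT 1 arrives: push (MAIN, PC=4), enter IRQ1 at PC=0 (depth now 1)
Event 15 (INT 0): INT 0 arrives: push (IRQ1, PC=0), enter IRQ0 at PC=0 (depth now 2)
Event 16 (EXEC): [IRQ0] PC=0: INC 2 -> ACC=11
Event 17 (EXEC): [IRQ0] PC=1: IRET -> resume IRQ1 at PC=0 (depth now 1)
Event 18 (EXEC): [IRQ1] PC=0: DEC 2 -> ACC=9
Event 19 (EXEC): [IRQ1] PC=1: IRET -> resume MAIN at PC=4 (depth now 0)
Event 20 (EXEC): [MAIN] PC=4: NOP
Event 21 (EXEC): [MAIN] PC=5: HALT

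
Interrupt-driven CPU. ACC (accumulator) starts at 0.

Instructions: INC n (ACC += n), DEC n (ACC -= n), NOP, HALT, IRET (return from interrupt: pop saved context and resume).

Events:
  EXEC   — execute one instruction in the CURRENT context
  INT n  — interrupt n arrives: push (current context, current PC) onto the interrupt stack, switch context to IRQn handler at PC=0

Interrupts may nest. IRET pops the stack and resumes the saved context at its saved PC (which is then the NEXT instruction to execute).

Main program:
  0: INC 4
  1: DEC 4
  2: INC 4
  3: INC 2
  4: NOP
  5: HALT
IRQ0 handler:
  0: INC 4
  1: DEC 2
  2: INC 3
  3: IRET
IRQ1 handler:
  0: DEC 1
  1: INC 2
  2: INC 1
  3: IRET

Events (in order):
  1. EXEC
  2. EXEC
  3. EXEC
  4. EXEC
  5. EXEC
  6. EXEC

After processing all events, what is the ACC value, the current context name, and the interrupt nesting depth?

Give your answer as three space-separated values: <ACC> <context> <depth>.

Event 1 (EXEC): [MAIN] PC=0: INC 4 -> ACC=4
Event 2 (EXEC): [MAIN] PC=1: DEC 4 -> ACC=0
Event 3 (EXEC): [MAIN] PC=2: INC 4 -> ACC=4
Event 4 (EXEC): [MAIN] PC=3: INC 2 -> ACC=6
Event 5 (EXEC): [MAIN] PC=4: NOP
Event 6 (EXEC): [MAIN] PC=5: HALT

Answer: 6 MAIN 0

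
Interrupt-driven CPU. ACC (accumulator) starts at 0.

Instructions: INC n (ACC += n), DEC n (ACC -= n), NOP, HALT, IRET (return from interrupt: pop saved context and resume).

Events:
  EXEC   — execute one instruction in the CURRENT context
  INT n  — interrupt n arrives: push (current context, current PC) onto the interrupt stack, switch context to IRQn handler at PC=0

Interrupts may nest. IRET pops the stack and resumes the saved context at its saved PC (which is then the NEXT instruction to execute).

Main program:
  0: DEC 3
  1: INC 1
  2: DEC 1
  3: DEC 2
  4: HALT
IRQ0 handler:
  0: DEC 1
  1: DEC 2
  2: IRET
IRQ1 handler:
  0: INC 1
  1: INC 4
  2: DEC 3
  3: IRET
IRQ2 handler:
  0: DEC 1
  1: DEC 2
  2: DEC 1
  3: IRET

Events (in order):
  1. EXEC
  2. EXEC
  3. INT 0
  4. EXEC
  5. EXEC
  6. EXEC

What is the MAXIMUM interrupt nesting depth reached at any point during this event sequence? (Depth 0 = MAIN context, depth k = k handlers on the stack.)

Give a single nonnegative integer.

Event 1 (EXEC): [MAIN] PC=0: DEC 3 -> ACC=-3 [depth=0]
Event 2 (EXEC): [MAIN] PC=1: INC 1 -> ACC=-2 [depth=0]
Event 3 (INT 0): INT 0 arrives: push (MAIN, PC=2), enter IRQ0 at PC=0 (depth now 1) [depth=1]
Event 4 (EXEC): [IRQ0] PC=0: DEC 1 -> ACC=-3 [depth=1]
Event 5 (EXEC): [IRQ0] PC=1: DEC 2 -> ACC=-5 [depth=1]
Event 6 (EXEC): [IRQ0] PC=2: IRET -> resume MAIN at PC=2 (depth now 0) [depth=0]
Max depth observed: 1

Answer: 1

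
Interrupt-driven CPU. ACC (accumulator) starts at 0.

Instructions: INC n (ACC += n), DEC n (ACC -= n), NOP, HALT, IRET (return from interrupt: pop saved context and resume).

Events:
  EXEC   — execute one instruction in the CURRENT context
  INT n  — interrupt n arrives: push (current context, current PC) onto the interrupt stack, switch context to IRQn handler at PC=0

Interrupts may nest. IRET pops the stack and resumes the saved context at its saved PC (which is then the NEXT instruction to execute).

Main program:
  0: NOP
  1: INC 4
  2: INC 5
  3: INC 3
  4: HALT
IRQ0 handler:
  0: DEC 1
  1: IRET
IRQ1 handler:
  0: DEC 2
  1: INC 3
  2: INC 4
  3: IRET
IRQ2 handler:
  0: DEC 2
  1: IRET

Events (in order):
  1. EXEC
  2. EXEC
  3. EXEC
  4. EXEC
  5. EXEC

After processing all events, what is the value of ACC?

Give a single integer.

Event 1 (EXEC): [MAIN] PC=0: NOP
Event 2 (EXEC): [MAIN] PC=1: INC 4 -> ACC=4
Event 3 (EXEC): [MAIN] PC=2: INC 5 -> ACC=9
Event 4 (EXEC): [MAIN] PC=3: INC 3 -> ACC=12
Event 5 (EXEC): [MAIN] PC=4: HALT

Answer: 12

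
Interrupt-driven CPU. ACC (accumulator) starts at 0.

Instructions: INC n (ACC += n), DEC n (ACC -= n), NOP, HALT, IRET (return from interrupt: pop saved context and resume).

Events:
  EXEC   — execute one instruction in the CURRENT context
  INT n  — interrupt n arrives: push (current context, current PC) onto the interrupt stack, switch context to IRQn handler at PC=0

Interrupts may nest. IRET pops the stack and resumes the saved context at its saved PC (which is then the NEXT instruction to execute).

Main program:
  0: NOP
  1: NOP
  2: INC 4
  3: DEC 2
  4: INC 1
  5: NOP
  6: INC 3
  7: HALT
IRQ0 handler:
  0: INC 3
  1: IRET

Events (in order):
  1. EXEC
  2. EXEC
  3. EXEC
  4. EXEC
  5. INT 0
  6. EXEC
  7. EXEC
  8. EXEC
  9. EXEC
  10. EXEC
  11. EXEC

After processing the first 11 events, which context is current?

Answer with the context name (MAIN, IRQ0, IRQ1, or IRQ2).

Answer: MAIN

Derivation:
Event 1 (EXEC): [MAIN] PC=0: NOP
Event 2 (EXEC): [MAIN] PC=1: NOP
Event 3 (EXEC): [MAIN] PC=2: INC 4 -> ACC=4
Event 4 (EXEC): [MAIN] PC=3: DEC 2 -> ACC=2
Event 5 (INT 0): INT 0 arrives: push (MAIN, PC=4), enter IRQ0 at PC=0 (depth now 1)
Event 6 (EXEC): [IRQ0] PC=0: INC 3 -> ACC=5
Event 7 (EXEC): [IRQ0] PC=1: IRET -> resume MAIN at PC=4 (depth now 0)
Event 8 (EXEC): [MAIN] PC=4: INC 1 -> ACC=6
Event 9 (EXEC): [MAIN] PC=5: NOP
Event 10 (EXEC): [MAIN] PC=6: INC 3 -> ACC=9
Event 11 (EXEC): [MAIN] PC=7: HALT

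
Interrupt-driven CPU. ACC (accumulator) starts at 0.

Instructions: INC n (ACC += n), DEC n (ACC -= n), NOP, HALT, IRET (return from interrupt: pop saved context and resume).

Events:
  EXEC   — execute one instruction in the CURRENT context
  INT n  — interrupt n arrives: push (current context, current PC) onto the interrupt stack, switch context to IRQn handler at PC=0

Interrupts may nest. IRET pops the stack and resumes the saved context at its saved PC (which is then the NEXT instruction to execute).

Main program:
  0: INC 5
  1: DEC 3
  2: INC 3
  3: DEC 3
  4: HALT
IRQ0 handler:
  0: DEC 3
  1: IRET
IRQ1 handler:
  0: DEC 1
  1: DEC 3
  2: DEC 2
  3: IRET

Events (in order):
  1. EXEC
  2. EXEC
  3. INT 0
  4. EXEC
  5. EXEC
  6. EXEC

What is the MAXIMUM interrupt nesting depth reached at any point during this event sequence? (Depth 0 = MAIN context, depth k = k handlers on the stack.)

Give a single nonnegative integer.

Event 1 (EXEC): [MAIN] PC=0: INC 5 -> ACC=5 [depth=0]
Event 2 (EXEC): [MAIN] PC=1: DEC 3 -> ACC=2 [depth=0]
Event 3 (INT 0): INT 0 arrives: push (MAIN, PC=2), enter IRQ0 at PC=0 (depth now 1) [depth=1]
Event 4 (EXEC): [IRQ0] PC=0: DEC 3 -> ACC=-1 [depth=1]
Event 5 (EXEC): [IRQ0] PC=1: IRET -> resume MAIN at PC=2 (depth now 0) [depth=0]
Event 6 (EXEC): [MAIN] PC=2: INC 3 -> ACC=2 [depth=0]
Max depth observed: 1

Answer: 1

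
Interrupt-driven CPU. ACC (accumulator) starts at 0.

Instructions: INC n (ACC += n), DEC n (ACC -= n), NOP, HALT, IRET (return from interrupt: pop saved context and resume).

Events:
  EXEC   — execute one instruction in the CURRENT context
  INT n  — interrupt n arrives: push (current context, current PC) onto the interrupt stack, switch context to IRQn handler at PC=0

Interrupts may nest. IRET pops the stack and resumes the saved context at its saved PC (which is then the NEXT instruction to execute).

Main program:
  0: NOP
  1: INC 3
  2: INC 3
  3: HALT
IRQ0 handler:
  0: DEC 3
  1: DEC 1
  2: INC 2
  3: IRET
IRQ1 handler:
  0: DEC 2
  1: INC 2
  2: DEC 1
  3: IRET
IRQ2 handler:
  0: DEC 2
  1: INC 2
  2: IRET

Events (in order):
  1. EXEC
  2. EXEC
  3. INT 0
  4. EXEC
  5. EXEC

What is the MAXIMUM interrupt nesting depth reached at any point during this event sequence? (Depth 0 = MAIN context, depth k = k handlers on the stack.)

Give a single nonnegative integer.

Answer: 1

Derivation:
Event 1 (EXEC): [MAIN] PC=0: NOP [depth=0]
Event 2 (EXEC): [MAIN] PC=1: INC 3 -> ACC=3 [depth=0]
Event 3 (INT 0): INT 0 arrives: push (MAIN, PC=2), enter IRQ0 at PC=0 (depth now 1) [depth=1]
Event 4 (EXEC): [IRQ0] PC=0: DEC 3 -> ACC=0 [depth=1]
Event 5 (EXEC): [IRQ0] PC=1: DEC 1 -> ACC=-1 [depth=1]
Max depth observed: 1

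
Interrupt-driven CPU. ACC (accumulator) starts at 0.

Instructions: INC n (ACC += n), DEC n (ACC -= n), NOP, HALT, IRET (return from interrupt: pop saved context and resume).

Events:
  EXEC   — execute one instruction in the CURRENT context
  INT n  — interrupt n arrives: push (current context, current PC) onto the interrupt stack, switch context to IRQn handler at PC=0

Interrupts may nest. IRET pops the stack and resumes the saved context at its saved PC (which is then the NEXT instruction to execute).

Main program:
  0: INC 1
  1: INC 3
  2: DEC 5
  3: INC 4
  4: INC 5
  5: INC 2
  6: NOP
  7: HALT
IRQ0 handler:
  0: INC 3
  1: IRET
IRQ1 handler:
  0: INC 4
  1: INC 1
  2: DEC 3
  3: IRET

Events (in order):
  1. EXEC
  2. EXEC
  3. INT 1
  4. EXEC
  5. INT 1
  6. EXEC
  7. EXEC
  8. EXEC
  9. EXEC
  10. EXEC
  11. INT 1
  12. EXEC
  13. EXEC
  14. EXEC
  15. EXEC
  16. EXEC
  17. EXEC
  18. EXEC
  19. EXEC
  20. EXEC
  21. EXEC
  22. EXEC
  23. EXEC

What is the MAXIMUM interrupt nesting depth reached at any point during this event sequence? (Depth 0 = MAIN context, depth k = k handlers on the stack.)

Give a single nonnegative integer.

Event 1 (EXEC): [MAIN] PC=0: INC 1 -> ACC=1 [depth=0]
Event 2 (EXEC): [MAIN] PC=1: INC 3 -> ACC=4 [depth=0]
Event 3 (INT 1): INT 1 arrives: push (MAIN, PC=2), enter IRQ1 at PC=0 (depth now 1) [depth=1]
Event 4 (EXEC): [IRQ1] PC=0: INC 4 -> ACC=8 [depth=1]
Event 5 (INT 1): INT 1 arrives: push (IRQ1, PC=1), enter IRQ1 at PC=0 (depth now 2) [depth=2]
Event 6 (EXEC): [IRQ1] PC=0: INC 4 -> ACC=12 [depth=2]
Event 7 (EXEC): [IRQ1] PC=1: INC 1 -> ACC=13 [depth=2]
Event 8 (EXEC): [IRQ1] PC=2: DEC 3 -> ACC=10 [depth=2]
Event 9 (EXEC): [IRQ1] PC=3: IRET -> resume IRQ1 at PC=1 (depth now 1) [depth=1]
Event 10 (EXEC): [IRQ1] PC=1: INC 1 -> ACC=11 [depth=1]
Event 11 (INT 1): INT 1 arrives: push (IRQ1, PC=2), enter IRQ1 at PC=0 (depth now 2) [depth=2]
Event 12 (EXEC): [IRQ1] PC=0: INC 4 -> ACC=15 [depth=2]
Event 13 (EXEC): [IRQ1] PC=1: INC 1 -> ACC=16 [depth=2]
Event 14 (EXEC): [IRQ1] PC=2: DEC 3 -> ACC=13 [depth=2]
Event 15 (EXEC): [IRQ1] PC=3: IRET -> resume IRQ1 at PC=2 (depth now 1) [depth=1]
Event 16 (EXEC): [IRQ1] PC=2: DEC 3 -> ACC=10 [depth=1]
Event 17 (EXEC): [IRQ1] PC=3: IRET -> resume MAIN at PC=2 (depth now 0) [depth=0]
Event 18 (EXEC): [MAIN] PC=2: DEC 5 -> ACC=5 [depth=0]
Event 19 (EXEC): [MAIN] PC=3: INC 4 -> ACC=9 [depth=0]
Event 20 (EXEC): [MAIN] PC=4: INC 5 -> ACC=14 [depth=0]
Event 21 (EXEC): [MAIN] PC=5: INC 2 -> ACC=16 [depth=0]
Event 22 (EXEC): [MAIN] PC=6: NOP [depth=0]
Event 23 (EXEC): [MAIN] PC=7: HALT [depth=0]
Max depth observed: 2

Answer: 2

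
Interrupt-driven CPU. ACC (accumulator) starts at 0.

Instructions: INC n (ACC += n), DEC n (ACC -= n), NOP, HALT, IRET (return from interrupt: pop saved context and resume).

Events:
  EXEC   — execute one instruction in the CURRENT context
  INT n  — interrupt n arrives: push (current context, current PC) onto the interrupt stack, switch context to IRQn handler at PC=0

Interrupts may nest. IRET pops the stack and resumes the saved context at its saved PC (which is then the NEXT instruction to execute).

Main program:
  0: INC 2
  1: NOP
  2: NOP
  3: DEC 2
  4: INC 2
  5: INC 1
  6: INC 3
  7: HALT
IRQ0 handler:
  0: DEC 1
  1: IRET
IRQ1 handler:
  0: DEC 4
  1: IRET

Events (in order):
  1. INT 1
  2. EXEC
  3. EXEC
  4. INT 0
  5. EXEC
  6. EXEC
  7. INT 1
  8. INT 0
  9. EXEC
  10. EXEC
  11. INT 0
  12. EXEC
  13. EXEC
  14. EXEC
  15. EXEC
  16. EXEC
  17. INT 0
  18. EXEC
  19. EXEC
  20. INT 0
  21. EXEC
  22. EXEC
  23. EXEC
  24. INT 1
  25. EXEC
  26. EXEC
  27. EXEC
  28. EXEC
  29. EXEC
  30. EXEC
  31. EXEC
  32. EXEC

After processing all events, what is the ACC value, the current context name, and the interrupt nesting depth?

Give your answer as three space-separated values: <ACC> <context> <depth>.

Answer: -11 MAIN 0

Derivation:
Event 1 (INT 1): INT 1 arrives: push (MAIN, PC=0), enter IRQ1 at PC=0 (depth now 1)
Event 2 (EXEC): [IRQ1] PC=0: DEC 4 -> ACC=-4
Event 3 (EXEC): [IRQ1] PC=1: IRET -> resume MAIN at PC=0 (depth now 0)
Event 4 (INT 0): INT 0 arrives: push (MAIN, PC=0), enter IRQ0 at PC=0 (depth now 1)
Event 5 (EXEC): [IRQ0] PC=0: DEC 1 -> ACC=-5
Event 6 (EXEC): [IRQ0] PC=1: IRET -> resume MAIN at PC=0 (depth now 0)
Event 7 (INT 1): INT 1 arrives: push (MAIN, PC=0), enter IRQ1 at PC=0 (depth now 1)
Event 8 (INT 0): INT 0 arrives: push (IRQ1, PC=0), enter IRQ0 at PC=0 (depth now 2)
Event 9 (EXEC): [IRQ0] PC=0: DEC 1 -> ACC=-6
Event 10 (EXEC): [IRQ0] PC=1: IRET -> resume IRQ1 at PC=0 (depth now 1)
Event 11 (INT 0): INT 0 arrives: push (IRQ1, PC=0), enter IRQ0 at PC=0 (depth now 2)
Event 12 (EXEC): [IRQ0] PC=0: DEC 1 -> ACC=-7
Event 13 (EXEC): [IRQ0] PC=1: IRET -> resume IRQ1 at PC=0 (depth now 1)
Event 14 (EXEC): [IRQ1] PC=0: DEC 4 -> ACC=-11
Event 15 (EXEC): [IRQ1] PC=1: IRET -> resume MAIN at PC=0 (depth now 0)
Event 16 (EXEC): [MAIN] PC=0: INC 2 -> ACC=-9
Event 17 (INT 0): INT 0 arrives: push (MAIN, PC=1), enter IRQ0 at PC=0 (depth now 1)
Event 18 (EXEC): [IRQ0] PC=0: DEC 1 -> ACC=-10
Event 19 (EXEC): [IRQ0] PC=1: IRET -> resume MAIN at PC=1 (depth now 0)
Event 20 (INT 0): INT 0 arrives: push (MAIN, PC=1), enter IRQ0 at PC=0 (depth now 1)
Event 21 (EXEC): [IRQ0] PC=0: DEC 1 -> ACC=-11
Event 22 (EXEC): [IRQ0] PC=1: IRET -> resume MAIN at PC=1 (depth now 0)
Event 23 (EXEC): [MAIN] PC=1: NOP
Event 24 (INT 1): INT 1 arrives: push (MAIN, PC=2), enter IRQ1 at PC=0 (depth now 1)
Event 25 (EXEC): [IRQ1] PC=0: DEC 4 -> ACC=-15
Event 26 (EXEC): [IRQ1] PC=1: IRET -> resume MAIN at PC=2 (depth now 0)
Event 27 (EXEC): [MAIN] PC=2: NOP
Event 28 (EXEC): [MAIN] PC=3: DEC 2 -> ACC=-17
Event 29 (EXEC): [MAIN] PC=4: INC 2 -> ACC=-15
Event 30 (EXEC): [MAIN] PC=5: INC 1 -> ACC=-14
Event 31 (EXEC): [MAIN] PC=6: INC 3 -> ACC=-11
Event 32 (EXEC): [MAIN] PC=7: HALT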